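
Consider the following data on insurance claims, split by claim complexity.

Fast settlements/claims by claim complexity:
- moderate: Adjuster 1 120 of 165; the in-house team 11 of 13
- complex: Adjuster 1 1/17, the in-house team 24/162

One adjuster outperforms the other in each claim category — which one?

the in-house team

Moderate: Adjuster 1 120/165 = 72.7%, the in-house team 11/13 = 84.6% → the in-house team
Complex: Adjuster 1 1/17 = 5.9%, the in-house team 24/162 = 14.8% → the in-house team
The in-house team has the higher rate in both groups.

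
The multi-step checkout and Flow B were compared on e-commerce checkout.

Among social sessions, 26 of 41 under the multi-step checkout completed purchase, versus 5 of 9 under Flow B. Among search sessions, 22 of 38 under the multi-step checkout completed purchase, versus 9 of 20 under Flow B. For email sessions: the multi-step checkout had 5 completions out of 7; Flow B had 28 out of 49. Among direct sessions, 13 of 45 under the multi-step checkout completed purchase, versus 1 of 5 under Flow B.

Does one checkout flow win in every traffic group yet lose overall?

Yes

Social: the multi-step checkout 26/41 = 63.4%, Flow B 5/9 = 55.6% → the multi-step checkout
Search: the multi-step checkout 22/38 = 57.9%, Flow B 9/20 = 45.0% → the multi-step checkout
Email: the multi-step checkout 5/7 = 71.4%, Flow B 28/49 = 57.1% → the multi-step checkout
Direct: the multi-step checkout 13/45 = 28.9%, Flow B 1/5 = 20.0% → the multi-step checkout
Overall: the multi-step checkout 66/131 = 50.4%, Flow B 43/83 = 51.8% → Flow B
The multi-step checkout wins each traffic group but Flow B wins overall — the comparison reverses. The multi-step checkout's sessions skew toward direct, which has a lower base rate.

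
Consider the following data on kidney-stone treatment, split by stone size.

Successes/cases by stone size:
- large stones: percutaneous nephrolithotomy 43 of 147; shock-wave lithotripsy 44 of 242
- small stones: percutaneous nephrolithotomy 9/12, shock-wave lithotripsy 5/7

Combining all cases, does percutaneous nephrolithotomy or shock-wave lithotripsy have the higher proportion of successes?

Large stones: percutaneous nephrolithotomy 43/147 = 29.3%, shock-wave lithotripsy 44/242 = 18.2% → percutaneous nephrolithotomy
Small stones: percutaneous nephrolithotomy 9/12 = 75.0%, shock-wave lithotripsy 5/7 = 71.4% → percutaneous nephrolithotomy
Overall: percutaneous nephrolithotomy 52/159 = 32.7%, shock-wave lithotripsy 49/249 = 19.7% → percutaneous nephrolithotomy

percutaneous nephrolithotomy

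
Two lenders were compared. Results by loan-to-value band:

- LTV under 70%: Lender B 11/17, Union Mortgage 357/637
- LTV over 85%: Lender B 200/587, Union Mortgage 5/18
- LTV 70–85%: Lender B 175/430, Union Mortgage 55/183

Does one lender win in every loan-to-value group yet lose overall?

Yes

LTV under 70%: Lender B 11/17 = 64.7%, Union Mortgage 357/637 = 56.0% → Lender B
LTV over 85%: Lender B 200/587 = 34.1%, Union Mortgage 5/18 = 27.8% → Lender B
LTV 70–85%: Lender B 175/430 = 40.7%, Union Mortgage 55/183 = 30.1% → Lender B
Overall: Lender B 386/1034 = 37.3%, Union Mortgage 417/838 = 49.8% → Union Mortgage
Lender B wins each loan-to-value group but Union Mortgage wins overall — the comparison reverses. Lender B's loans skew toward LTV over 85%, which has a lower base rate.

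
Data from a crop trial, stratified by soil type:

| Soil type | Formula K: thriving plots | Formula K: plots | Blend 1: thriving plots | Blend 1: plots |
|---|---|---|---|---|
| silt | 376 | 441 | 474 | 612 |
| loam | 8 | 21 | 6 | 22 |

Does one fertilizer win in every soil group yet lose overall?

Silt: Formula K 376/441 = 85.3%, Blend 1 474/612 = 77.5% → Formula K
Loam: Formula K 8/21 = 38.1%, Blend 1 6/22 = 27.3% → Formula K
Overall: Formula K 384/462 = 83.1%, Blend 1 480/634 = 75.7% → Formula K
Formula K wins overall and in every soil group — no reversal.

No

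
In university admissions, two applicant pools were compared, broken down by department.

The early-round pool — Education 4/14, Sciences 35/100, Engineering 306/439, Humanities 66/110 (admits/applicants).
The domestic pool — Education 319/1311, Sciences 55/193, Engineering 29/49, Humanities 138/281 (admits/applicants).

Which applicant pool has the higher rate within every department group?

Education: the early-round pool 4/14 = 28.6%, the domestic pool 319/1311 = 24.3% → the early-round pool
Sciences: the early-round pool 35/100 = 35.0%, the domestic pool 55/193 = 28.5% → the early-round pool
Engineering: the early-round pool 306/439 = 69.7%, the domestic pool 29/49 = 59.2% → the early-round pool
Humanities: the early-round pool 66/110 = 60.0%, the domestic pool 138/281 = 49.1% → the early-round pool
The early-round pool has the higher rate in all 4 groups.

the early-round pool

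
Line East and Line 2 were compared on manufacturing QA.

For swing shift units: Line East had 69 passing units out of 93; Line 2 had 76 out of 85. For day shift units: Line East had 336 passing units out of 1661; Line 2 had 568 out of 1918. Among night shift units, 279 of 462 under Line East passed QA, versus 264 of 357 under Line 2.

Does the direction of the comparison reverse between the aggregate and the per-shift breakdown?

No

Swing shift: Line East 69/93 = 74.2%, Line 2 76/85 = 89.4% → Line 2
Day shift: Line East 336/1661 = 20.2%, Line 2 568/1918 = 29.6% → Line 2
Night shift: Line East 279/462 = 60.4%, Line 2 264/357 = 73.9% → Line 2
Overall: Line East 684/2216 = 30.9%, Line 2 908/2360 = 38.5% → Line 2
Line 2 wins overall and in every shift group — no reversal.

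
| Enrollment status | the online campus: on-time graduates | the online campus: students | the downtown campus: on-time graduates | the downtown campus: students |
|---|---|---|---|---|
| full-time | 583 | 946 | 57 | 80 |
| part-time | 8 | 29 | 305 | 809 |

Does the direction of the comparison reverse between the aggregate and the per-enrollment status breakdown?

Yes

Full-time: the online campus 583/946 = 61.6%, the downtown campus 57/80 = 71.2% → the downtown campus
Part-time: the online campus 8/29 = 27.6%, the downtown campus 305/809 = 37.7% → the downtown campus
Overall: the online campus 591/975 = 60.6%, the downtown campus 362/889 = 40.7% → the online campus
The downtown campus wins each enrollment group but the online campus wins overall — the comparison reverses. The downtown campus's students skew toward part-time, which has a lower base rate.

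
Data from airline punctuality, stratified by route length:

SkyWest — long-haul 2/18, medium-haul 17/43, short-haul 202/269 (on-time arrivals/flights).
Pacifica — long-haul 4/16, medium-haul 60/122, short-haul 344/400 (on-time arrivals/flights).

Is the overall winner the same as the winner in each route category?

Yes

Long-haul: SkyWest 2/18 = 11.1%, Pacifica 4/16 = 25.0% → Pacifica
Medium-haul: SkyWest 17/43 = 39.5%, Pacifica 60/122 = 49.2% → Pacifica
Short-haul: SkyWest 202/269 = 75.1%, Pacifica 344/400 = 86.0% → Pacifica
Overall: SkyWest 221/330 = 67.0%, Pacifica 408/538 = 75.8% → Pacifica
Pacifica wins overall and in every route group — no reversal.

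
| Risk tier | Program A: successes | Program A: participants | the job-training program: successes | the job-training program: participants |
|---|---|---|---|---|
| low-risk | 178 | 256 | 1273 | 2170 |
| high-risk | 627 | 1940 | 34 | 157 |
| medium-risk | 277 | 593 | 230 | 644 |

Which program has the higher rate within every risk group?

Program A

Low-risk: Program A 178/256 = 69.5%, the job-training program 1273/2170 = 58.7% → Program A
High-risk: Program A 627/1940 = 32.3%, the job-training program 34/157 = 21.7% → Program A
Medium-risk: Program A 277/593 = 46.7%, the job-training program 230/644 = 35.7% → Program A
Program A has the higher rate in all 3 groups.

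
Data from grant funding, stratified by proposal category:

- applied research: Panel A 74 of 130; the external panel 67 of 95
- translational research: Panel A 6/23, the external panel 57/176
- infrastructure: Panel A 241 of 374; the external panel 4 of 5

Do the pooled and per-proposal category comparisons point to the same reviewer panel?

Applied research: Panel A 74/130 = 56.9%, the external panel 67/95 = 70.5% → the external panel
Translational research: Panel A 6/23 = 26.1%, the external panel 57/176 = 32.4% → the external panel
Infrastructure: Panel A 241/374 = 64.4%, the external panel 4/5 = 80.0% → the external panel
Overall: Panel A 321/527 = 60.9%, the external panel 128/276 = 46.4% → Panel A
The external panel wins each proposal group but Panel A wins overall — the comparison reverses. The external panel's proposals skew toward translational research, which has a lower base rate.

No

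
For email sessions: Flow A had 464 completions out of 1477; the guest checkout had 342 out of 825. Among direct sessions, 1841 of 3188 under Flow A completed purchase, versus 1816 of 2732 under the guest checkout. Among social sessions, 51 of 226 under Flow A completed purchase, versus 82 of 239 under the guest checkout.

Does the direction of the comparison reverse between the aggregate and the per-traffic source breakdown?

Email: Flow A 464/1477 = 31.4%, the guest checkout 342/825 = 41.5% → the guest checkout
Direct: Flow A 1841/3188 = 57.7%, the guest checkout 1816/2732 = 66.5% → the guest checkout
Social: Flow A 51/226 = 22.6%, the guest checkout 82/239 = 34.3% → the guest checkout
Overall: Flow A 2356/4891 = 48.2%, the guest checkout 2240/3796 = 59.0% → the guest checkout
The guest checkout wins overall and in every traffic group — no reversal.

No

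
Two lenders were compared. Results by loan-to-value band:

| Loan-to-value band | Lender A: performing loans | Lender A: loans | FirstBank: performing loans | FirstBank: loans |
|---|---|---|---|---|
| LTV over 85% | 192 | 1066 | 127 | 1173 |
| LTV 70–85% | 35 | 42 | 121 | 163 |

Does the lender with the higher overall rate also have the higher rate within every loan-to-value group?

LTV over 85%: Lender A 192/1066 = 18.0%, FirstBank 127/1173 = 10.8% → Lender A
LTV 70–85%: Lender A 35/42 = 83.3%, FirstBank 121/163 = 74.2% → Lender A
Overall: Lender A 227/1108 = 20.5%, FirstBank 248/1336 = 18.6% → Lender A
Lender A wins overall and in every loan-to-value group — no reversal.

Yes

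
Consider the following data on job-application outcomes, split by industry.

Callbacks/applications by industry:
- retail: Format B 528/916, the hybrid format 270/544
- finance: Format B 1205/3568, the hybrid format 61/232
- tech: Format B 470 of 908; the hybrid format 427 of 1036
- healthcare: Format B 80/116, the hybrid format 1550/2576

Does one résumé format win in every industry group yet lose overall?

Retail: Format B 528/916 = 57.6%, the hybrid format 270/544 = 49.6% → Format B
Finance: Format B 1205/3568 = 33.8%, the hybrid format 61/232 = 26.3% → Format B
Tech: Format B 470/908 = 51.8%, the hybrid format 427/1036 = 41.2% → Format B
Healthcare: Format B 80/116 = 69.0%, the hybrid format 1550/2576 = 60.2% → Format B
Overall: Format B 2283/5508 = 41.4%, the hybrid format 2308/4388 = 52.6% → the hybrid format
Format B wins each industry group but the hybrid format wins overall — the comparison reverses. Format B's applications skew toward finance, which has a lower base rate.

Yes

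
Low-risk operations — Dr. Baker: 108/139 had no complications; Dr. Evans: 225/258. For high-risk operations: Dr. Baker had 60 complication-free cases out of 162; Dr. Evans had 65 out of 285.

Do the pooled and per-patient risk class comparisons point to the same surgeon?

No

Low-risk: Dr. Baker 108/139 = 77.7%, Dr. Evans 225/258 = 87.2% → Dr. Evans
High-risk: Dr. Baker 60/162 = 37.0%, Dr. Evans 65/285 = 22.8% → Dr. Baker
Overall: Dr. Baker 168/301 = 55.8%, Dr. Evans 290/543 = 53.4% → Dr. Baker
Neither sweeps: Dr. Baker wins 1 of 2 groups, Dr. Evans wins 1. Dr. Baker wins overall but not every group — no Simpson reversal.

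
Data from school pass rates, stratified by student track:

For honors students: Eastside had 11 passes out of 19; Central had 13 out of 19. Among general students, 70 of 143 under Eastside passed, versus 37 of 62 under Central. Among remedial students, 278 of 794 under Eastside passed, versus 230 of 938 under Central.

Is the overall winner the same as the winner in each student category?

Honors: Eastside 11/19 = 57.9%, Central 13/19 = 68.4% → Central
General: Eastside 70/143 = 49.0%, Central 37/62 = 59.7% → Central
Remedial: Eastside 278/794 = 35.0%, Central 230/938 = 24.5% → Eastside
Overall: Eastside 359/956 = 37.6%, Central 280/1019 = 27.5% → Eastside
Neither sweeps: Eastside wins 1 of 3 groups, Central wins 2. Eastside wins overall but not every group — no Simpson reversal.

No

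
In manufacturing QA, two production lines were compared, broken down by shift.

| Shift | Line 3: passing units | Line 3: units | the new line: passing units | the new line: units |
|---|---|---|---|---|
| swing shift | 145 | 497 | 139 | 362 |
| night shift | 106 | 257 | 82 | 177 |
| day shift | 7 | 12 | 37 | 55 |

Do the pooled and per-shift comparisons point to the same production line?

Swing shift: Line 3 145/497 = 29.2%, the new line 139/362 = 38.4% → the new line
Night shift: Line 3 106/257 = 41.2%, the new line 82/177 = 46.3% → the new line
Day shift: Line 3 7/12 = 58.3%, the new line 37/55 = 67.3% → the new line
Overall: Line 3 258/766 = 33.7%, the new line 258/594 = 43.4% → the new line
The new line wins overall and in every shift group — no reversal.

Yes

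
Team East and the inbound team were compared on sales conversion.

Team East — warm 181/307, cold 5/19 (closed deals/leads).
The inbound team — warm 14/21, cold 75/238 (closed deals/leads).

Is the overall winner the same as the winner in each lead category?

No

Warm: Team East 181/307 = 59.0%, the inbound team 14/21 = 66.7% → the inbound team
Cold: Team East 5/19 = 26.3%, the inbound team 75/238 = 31.5% → the inbound team
Overall: Team East 186/326 = 57.1%, the inbound team 89/259 = 34.4% → Team East
The inbound team wins each lead group but Team East wins overall — the comparison reverses. The inbound team's leads skew toward cold, which has a lower base rate.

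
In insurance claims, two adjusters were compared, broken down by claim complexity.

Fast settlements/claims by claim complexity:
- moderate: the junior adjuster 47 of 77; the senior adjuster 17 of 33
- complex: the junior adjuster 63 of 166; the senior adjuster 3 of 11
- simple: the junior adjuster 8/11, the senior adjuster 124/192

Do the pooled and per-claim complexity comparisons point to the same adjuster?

No

Moderate: the junior adjuster 47/77 = 61.0%, the senior adjuster 17/33 = 51.5% → the junior adjuster
Complex: the junior adjuster 63/166 = 38.0%, the senior adjuster 3/11 = 27.3% → the junior adjuster
Simple: the junior adjuster 8/11 = 72.7%, the senior adjuster 124/192 = 64.6% → the junior adjuster
Overall: the junior adjuster 118/254 = 46.5%, the senior adjuster 144/236 = 61.0% → the senior adjuster
The junior adjuster wins each claim group but the senior adjuster wins overall — the comparison reverses. The junior adjuster's claims skew toward complex, which has a lower base rate.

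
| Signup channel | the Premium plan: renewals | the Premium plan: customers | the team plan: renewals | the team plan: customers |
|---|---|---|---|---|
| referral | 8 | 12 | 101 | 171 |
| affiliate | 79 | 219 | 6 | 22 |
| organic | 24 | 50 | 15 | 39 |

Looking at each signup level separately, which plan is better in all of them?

the Premium plan

Referral: the Premium plan 8/12 = 66.7%, the team plan 101/171 = 59.1% → the Premium plan
Affiliate: the Premium plan 79/219 = 36.1%, the team plan 6/22 = 27.3% → the Premium plan
Organic: the Premium plan 24/50 = 48.0%, the team plan 15/39 = 38.5% → the Premium plan
The Premium plan has the higher rate in all 3 groups.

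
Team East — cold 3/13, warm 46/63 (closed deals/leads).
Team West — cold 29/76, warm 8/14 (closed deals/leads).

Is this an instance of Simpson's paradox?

No

Cold: Team East 3/13 = 23.1%, Team West 29/76 = 38.2% → Team West
Warm: Team East 46/63 = 73.0%, Team West 8/14 = 57.1% → Team East
Overall: Team East 49/76 = 64.5%, Team West 37/90 = 41.1% → Team East
Neither sweeps: Team East wins 1 of 2 groups, Team West wins 1. Team East wins overall but not every group — no Simpson reversal.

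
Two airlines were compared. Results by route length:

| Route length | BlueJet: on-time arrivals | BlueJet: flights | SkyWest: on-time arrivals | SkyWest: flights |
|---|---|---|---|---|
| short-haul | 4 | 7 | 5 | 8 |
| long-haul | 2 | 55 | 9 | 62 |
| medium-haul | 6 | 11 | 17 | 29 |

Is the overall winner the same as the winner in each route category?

Yes

Short-haul: BlueJet 4/7 = 57.1%, SkyWest 5/8 = 62.5% → SkyWest
Long-haul: BlueJet 2/55 = 3.6%, SkyWest 9/62 = 14.5% → SkyWest
Medium-haul: BlueJet 6/11 = 54.5%, SkyWest 17/29 = 58.6% → SkyWest
Overall: BlueJet 12/73 = 16.4%, SkyWest 31/99 = 31.3% → SkyWest
SkyWest wins overall and in every route group — no reversal.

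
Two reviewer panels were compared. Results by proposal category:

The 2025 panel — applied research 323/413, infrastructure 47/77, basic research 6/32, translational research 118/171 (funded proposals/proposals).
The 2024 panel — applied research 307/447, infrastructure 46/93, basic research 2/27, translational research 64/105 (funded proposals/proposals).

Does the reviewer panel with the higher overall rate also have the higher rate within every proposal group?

Applied research: the 2025 panel 323/413 = 78.2%, the 2024 panel 307/447 = 68.7% → the 2025 panel
Infrastructure: the 2025 panel 47/77 = 61.0%, the 2024 panel 46/93 = 49.5% → the 2025 panel
Basic research: the 2025 panel 6/32 = 18.8%, the 2024 panel 2/27 = 7.4% → the 2025 panel
Translational research: the 2025 panel 118/171 = 69.0%, the 2024 panel 64/105 = 61.0% → the 2025 panel
Overall: the 2025 panel 494/693 = 71.3%, the 2024 panel 419/672 = 62.4% → the 2025 panel
The 2025 panel wins overall and in every proposal group — no reversal.

Yes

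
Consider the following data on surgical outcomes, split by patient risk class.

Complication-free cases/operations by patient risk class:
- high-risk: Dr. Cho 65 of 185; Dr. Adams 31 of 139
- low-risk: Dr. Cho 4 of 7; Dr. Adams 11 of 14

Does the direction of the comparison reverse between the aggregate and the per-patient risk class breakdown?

High-risk: Dr. Cho 65/185 = 35.1%, Dr. Adams 31/139 = 22.3% → Dr. Cho
Low-risk: Dr. Cho 4/7 = 57.1%, Dr. Adams 11/14 = 78.6% → Dr. Adams
Overall: Dr. Cho 69/192 = 35.9%, Dr. Adams 42/153 = 27.5% → Dr. Cho
Neither sweeps: Dr. Cho wins 1 of 2 groups, Dr. Adams wins 1. Dr. Cho wins overall but not every group — no Simpson reversal.

No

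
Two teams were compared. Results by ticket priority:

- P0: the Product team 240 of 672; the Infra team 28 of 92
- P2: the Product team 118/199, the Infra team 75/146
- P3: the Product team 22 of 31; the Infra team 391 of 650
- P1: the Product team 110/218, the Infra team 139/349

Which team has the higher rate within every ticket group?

the Product team

P0: the Product team 240/672 = 35.7%, the Infra team 28/92 = 30.4% → the Product team
P2: the Product team 118/199 = 59.3%, the Infra team 75/146 = 51.4% → the Product team
P3: the Product team 22/31 = 71.0%, the Infra team 391/650 = 60.2% → the Product team
P1: the Product team 110/218 = 50.5%, the Infra team 139/349 = 39.8% → the Product team
The Product team has the higher rate in all 4 groups.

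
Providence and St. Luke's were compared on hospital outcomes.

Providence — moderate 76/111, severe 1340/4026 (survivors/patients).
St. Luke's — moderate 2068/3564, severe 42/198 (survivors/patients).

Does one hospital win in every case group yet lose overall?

Moderate: Providence 76/111 = 68.5%, St. Luke's 2068/3564 = 58.0% → Providence
Severe: Providence 1340/4026 = 33.3%, St. Luke's 42/198 = 21.2% → Providence
Overall: Providence 1416/4137 = 34.2%, St. Luke's 2110/3762 = 56.1% → St. Luke's
Providence wins each case group but St. Luke's wins overall — the comparison reverses. Providence's patients skew toward severe, which has a lower base rate.

Yes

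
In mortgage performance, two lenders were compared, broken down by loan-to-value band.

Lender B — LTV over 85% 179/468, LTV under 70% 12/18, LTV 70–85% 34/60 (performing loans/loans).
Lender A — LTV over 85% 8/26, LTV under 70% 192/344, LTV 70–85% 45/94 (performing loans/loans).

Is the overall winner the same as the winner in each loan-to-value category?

LTV over 85%: Lender B 179/468 = 38.2%, Lender A 8/26 = 30.8% → Lender B
LTV under 70%: Lender B 12/18 = 66.7%, Lender A 192/344 = 55.8% → Lender B
LTV 70–85%: Lender B 34/60 = 56.7%, Lender A 45/94 = 47.9% → Lender B
Overall: Lender B 225/546 = 41.2%, Lender A 245/464 = 52.8% → Lender A
Lender B wins each loan-to-value group but Lender A wins overall — the comparison reverses. Lender B's loans skew toward LTV over 85%, which has a lower base rate.

No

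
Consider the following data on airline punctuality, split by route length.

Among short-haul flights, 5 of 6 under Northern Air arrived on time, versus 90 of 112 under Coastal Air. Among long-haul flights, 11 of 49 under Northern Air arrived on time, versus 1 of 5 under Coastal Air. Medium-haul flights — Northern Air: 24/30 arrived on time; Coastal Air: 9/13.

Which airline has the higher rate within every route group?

Short-haul: Northern Air 5/6 = 83.3%, Coastal Air 90/112 = 80.4% → Northern Air
Long-haul: Northern Air 11/49 = 22.4%, Coastal Air 1/5 = 20.0% → Northern Air
Medium-haul: Northern Air 24/30 = 80.0%, Coastal Air 9/13 = 69.2% → Northern Air
Northern Air has the higher rate in all 3 groups.

Northern Air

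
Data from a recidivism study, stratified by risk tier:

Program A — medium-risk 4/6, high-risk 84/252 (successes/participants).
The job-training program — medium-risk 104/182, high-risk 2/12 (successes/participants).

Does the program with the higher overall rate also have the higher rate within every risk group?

Medium-risk: Program A 4/6 = 66.7%, the job-training program 104/182 = 57.1% → Program A
High-risk: Program A 84/252 = 33.3%, the job-training program 2/12 = 16.7% → Program A
Overall: Program A 88/258 = 34.1%, the job-training program 106/194 = 54.6% → the job-training program
Program A wins each risk group but the job-training program wins overall — the comparison reverses. Program A's participants skew toward high-risk, which has a lower base rate.

No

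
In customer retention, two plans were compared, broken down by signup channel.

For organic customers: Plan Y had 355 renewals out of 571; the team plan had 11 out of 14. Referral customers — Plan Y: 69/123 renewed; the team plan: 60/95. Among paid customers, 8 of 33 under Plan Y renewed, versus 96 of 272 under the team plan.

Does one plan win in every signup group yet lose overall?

Organic: Plan Y 355/571 = 62.2%, the team plan 11/14 = 78.6% → the team plan
Referral: Plan Y 69/123 = 56.1%, the team plan 60/95 = 63.2% → the team plan
Paid: Plan Y 8/33 = 24.2%, the team plan 96/272 = 35.3% → the team plan
Overall: Plan Y 432/727 = 59.4%, the team plan 167/381 = 43.8% → Plan Y
The team plan wins each signup group but Plan Y wins overall — the comparison reverses. The team plan's customers skew toward paid, which has a lower base rate.

Yes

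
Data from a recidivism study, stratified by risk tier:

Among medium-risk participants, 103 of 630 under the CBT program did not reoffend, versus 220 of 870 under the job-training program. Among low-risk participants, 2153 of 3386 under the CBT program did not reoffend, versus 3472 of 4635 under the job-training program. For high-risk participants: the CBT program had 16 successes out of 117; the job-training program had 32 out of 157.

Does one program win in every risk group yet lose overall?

No

Medium-risk: the CBT program 103/630 = 16.3%, the job-training program 220/870 = 25.3% → the job-training program
Low-risk: the CBT program 2153/3386 = 63.6%, the job-training program 3472/4635 = 74.9% → the job-training program
High-risk: the CBT program 16/117 = 13.7%, the job-training program 32/157 = 20.4% → the job-training program
Overall: the CBT program 2272/4133 = 55.0%, the job-training program 3724/5662 = 65.8% → the job-training program
The job-training program wins overall and in every risk group — no reversal.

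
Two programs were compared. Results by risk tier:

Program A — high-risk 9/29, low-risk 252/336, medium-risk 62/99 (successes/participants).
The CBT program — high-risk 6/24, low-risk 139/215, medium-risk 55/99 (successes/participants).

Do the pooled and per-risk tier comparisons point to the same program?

High-risk: Program A 9/29 = 31.0%, the CBT program 6/24 = 25.0% → Program A
Low-risk: Program A 252/336 = 75.0%, the CBT program 139/215 = 64.7% → Program A
Medium-risk: Program A 62/99 = 62.6%, the CBT program 55/99 = 55.6% → Program A
Overall: Program A 323/464 = 69.6%, the CBT program 200/338 = 59.2% → Program A
Program A wins overall and in every risk group — no reversal.

Yes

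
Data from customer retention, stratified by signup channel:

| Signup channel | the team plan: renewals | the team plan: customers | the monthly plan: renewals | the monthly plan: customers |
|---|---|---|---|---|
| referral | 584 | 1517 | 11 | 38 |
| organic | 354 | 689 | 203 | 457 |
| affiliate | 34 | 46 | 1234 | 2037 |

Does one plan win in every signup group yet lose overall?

Yes

Referral: the team plan 584/1517 = 38.5%, the monthly plan 11/38 = 28.9% → the team plan
Organic: the team plan 354/689 = 51.4%, the monthly plan 203/457 = 44.4% → the team plan
Affiliate: the team plan 34/46 = 73.9%, the monthly plan 1234/2037 = 60.6% → the team plan
Overall: the team plan 972/2252 = 43.2%, the monthly plan 1448/2532 = 57.2% → the monthly plan
The team plan wins each signup group but the monthly plan wins overall — the comparison reverses. The team plan's customers skew toward referral, which has a lower base rate.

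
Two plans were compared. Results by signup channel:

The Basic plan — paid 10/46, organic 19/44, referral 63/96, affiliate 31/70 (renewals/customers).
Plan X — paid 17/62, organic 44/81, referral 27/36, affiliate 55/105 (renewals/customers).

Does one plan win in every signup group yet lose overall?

No

Paid: the Basic plan 10/46 = 21.7%, Plan X 17/62 = 27.4% → Plan X
Organic: the Basic plan 19/44 = 43.2%, Plan X 44/81 = 54.3% → Plan X
Referral: the Basic plan 63/96 = 65.6%, Plan X 27/36 = 75.0% → Plan X
Affiliate: the Basic plan 31/70 = 44.3%, Plan X 55/105 = 52.4% → Plan X
Overall: the Basic plan 123/256 = 48.0%, Plan X 143/284 = 50.4% → Plan X
Plan X wins overall and in every signup group — no reversal.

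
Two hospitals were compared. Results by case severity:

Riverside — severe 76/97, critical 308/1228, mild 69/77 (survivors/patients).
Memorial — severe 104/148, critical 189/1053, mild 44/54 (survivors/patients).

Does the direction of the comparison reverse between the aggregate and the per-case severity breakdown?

No

Severe: Riverside 76/97 = 78.4%, Memorial 104/148 = 70.3% → Riverside
Critical: Riverside 308/1228 = 25.1%, Memorial 189/1053 = 17.9% → Riverside
Mild: Riverside 69/77 = 89.6%, Memorial 44/54 = 81.5% → Riverside
Overall: Riverside 453/1402 = 32.3%, Memorial 337/1255 = 26.9% → Riverside
Riverside wins overall and in every case group — no reversal.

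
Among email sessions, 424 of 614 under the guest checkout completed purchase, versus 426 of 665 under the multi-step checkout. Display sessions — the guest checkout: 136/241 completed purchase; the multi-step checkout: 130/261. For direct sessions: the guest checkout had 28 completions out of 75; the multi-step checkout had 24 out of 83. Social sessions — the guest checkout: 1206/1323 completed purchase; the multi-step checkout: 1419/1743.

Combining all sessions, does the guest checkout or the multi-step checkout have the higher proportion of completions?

Email: the guest checkout 424/614 = 69.1%, the multi-step checkout 426/665 = 64.1% → the guest checkout
Display: the guest checkout 136/241 = 56.4%, the multi-step checkout 130/261 = 49.8% → the guest checkout
Direct: the guest checkout 28/75 = 37.3%, the multi-step checkout 24/83 = 28.9% → the guest checkout
Social: the guest checkout 1206/1323 = 91.2%, the multi-step checkout 1419/1743 = 81.4% → the guest checkout
Overall: the guest checkout 1794/2253 = 79.6%, the multi-step checkout 1999/2752 = 72.6% → the guest checkout

the guest checkout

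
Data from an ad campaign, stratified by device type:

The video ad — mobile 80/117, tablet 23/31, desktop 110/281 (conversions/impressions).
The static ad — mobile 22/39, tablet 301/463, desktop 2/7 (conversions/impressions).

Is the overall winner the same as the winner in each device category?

Mobile: the video ad 80/117 = 68.4%, the static ad 22/39 = 56.4% → the video ad
Tablet: the video ad 23/31 = 74.2%, the static ad 301/463 = 65.0% → the video ad
Desktop: the video ad 110/281 = 39.1%, the static ad 2/7 = 28.6% → the video ad
Overall: the video ad 213/429 = 49.7%, the static ad 325/509 = 63.9% → the static ad
The video ad wins each device group but the static ad wins overall — the comparison reverses. The video ad's impressions skew toward desktop, which has a lower base rate.

No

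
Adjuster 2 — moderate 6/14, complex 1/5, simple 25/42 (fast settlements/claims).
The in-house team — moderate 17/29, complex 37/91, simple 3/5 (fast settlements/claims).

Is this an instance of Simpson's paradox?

Moderate: Adjuster 2 6/14 = 42.9%, the in-house team 17/29 = 58.6% → the in-house team
Complex: Adjuster 2 1/5 = 20.0%, the in-house team 37/91 = 40.7% → the in-house team
Simple: Adjuster 2 25/42 = 59.5%, the in-house team 3/5 = 60.0% → the in-house team
Overall: Adjuster 2 32/61 = 52.5%, the in-house team 57/125 = 45.6% → Adjuster 2
The in-house team wins each claim group but Adjuster 2 wins overall — the comparison reverses. The in-house team's claims skew toward complex, which has a lower base rate.

Yes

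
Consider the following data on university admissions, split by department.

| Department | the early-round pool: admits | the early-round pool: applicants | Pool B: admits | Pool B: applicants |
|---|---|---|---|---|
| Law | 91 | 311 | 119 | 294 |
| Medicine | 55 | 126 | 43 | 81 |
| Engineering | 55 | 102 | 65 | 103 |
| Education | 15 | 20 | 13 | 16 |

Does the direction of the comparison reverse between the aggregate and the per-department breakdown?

Law: the early-round pool 91/311 = 29.3%, Pool B 119/294 = 40.5% → Pool B
Medicine: the early-round pool 55/126 = 43.7%, Pool B 43/81 = 53.1% → Pool B
Engineering: the early-round pool 55/102 = 53.9%, Pool B 65/103 = 63.1% → Pool B
Education: the early-round pool 15/20 = 75.0%, Pool B 13/16 = 81.2% → Pool B
Overall: the early-round pool 216/559 = 38.6%, Pool B 240/494 = 48.6% → Pool B
Pool B wins overall and in every department group — no reversal.

No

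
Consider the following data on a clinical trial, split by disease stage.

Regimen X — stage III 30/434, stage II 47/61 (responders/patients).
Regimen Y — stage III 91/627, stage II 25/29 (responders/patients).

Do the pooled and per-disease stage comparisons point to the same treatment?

Yes

Stage III: Regimen X 30/434 = 6.9%, Regimen Y 91/627 = 14.5% → Regimen Y
Stage II: Regimen X 47/61 = 77.0%, Regimen Y 25/29 = 86.2% → Regimen Y
Overall: Regimen X 77/495 = 15.6%, Regimen Y 116/656 = 17.7% → Regimen Y
Regimen Y wins overall and in every disease group — no reversal.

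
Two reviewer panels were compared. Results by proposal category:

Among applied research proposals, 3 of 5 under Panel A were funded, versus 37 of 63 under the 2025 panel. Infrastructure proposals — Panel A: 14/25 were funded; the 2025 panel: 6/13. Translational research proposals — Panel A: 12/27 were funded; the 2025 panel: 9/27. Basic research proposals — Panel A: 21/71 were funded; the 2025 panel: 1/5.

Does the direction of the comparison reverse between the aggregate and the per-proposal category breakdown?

Yes

Applied research: Panel A 3/5 = 60.0%, the 2025 panel 37/63 = 58.7% → Panel A
Infrastructure: Panel A 14/25 = 56.0%, the 2025 panel 6/13 = 46.2% → Panel A
Translational research: Panel A 12/27 = 44.4%, the 2025 panel 9/27 = 33.3% → Panel A
Basic research: Panel A 21/71 = 29.6%, the 2025 panel 1/5 = 20.0% → Panel A
Overall: Panel A 50/128 = 39.1%, the 2025 panel 53/108 = 49.1% → the 2025 panel
Panel A wins each proposal group but the 2025 panel wins overall — the comparison reverses. Panel A's proposals skew toward basic research, which has a lower base rate.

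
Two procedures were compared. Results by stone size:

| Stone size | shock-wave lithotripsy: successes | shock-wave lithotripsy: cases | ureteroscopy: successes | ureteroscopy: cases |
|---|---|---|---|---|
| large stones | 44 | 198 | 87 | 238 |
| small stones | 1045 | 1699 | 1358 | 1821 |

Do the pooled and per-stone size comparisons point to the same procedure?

Large stones: shock-wave lithotripsy 44/198 = 22.2%, ureteroscopy 87/238 = 36.6% → ureteroscopy
Small stones: shock-wave lithotripsy 1045/1699 = 61.5%, ureteroscopy 1358/1821 = 74.6% → ureteroscopy
Overall: shock-wave lithotripsy 1089/1897 = 57.4%, ureteroscopy 1445/2059 = 70.2% → ureteroscopy
Ureteroscopy wins overall and in every stone group — no reversal.

Yes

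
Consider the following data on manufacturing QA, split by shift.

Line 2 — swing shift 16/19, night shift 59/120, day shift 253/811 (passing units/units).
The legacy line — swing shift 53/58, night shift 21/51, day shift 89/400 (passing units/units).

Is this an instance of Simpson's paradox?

Swing shift: Line 2 16/19 = 84.2%, the legacy line 53/58 = 91.4% → the legacy line
Night shift: Line 2 59/120 = 49.2%, the legacy line 21/51 = 41.2% → Line 2
Day shift: Line 2 253/811 = 31.2%, the legacy line 89/400 = 22.2% → Line 2
Overall: Line 2 328/950 = 34.5%, the legacy line 163/509 = 32.0% → Line 2
Neither sweeps: Line 2 wins 2 of 3 groups, the legacy line wins 1. Line 2 wins overall but not every group — no Simpson reversal.

No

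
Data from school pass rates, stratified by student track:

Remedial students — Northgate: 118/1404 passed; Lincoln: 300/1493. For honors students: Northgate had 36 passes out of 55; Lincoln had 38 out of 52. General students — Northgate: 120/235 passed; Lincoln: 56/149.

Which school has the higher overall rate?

Remedial: Northgate 118/1404 = 8.4%, Lincoln 300/1493 = 20.1% → Lincoln
Honors: Northgate 36/55 = 65.5%, Lincoln 38/52 = 73.1% → Lincoln
General: Northgate 120/235 = 51.1%, Lincoln 56/149 = 37.6% → Northgate
Overall: Northgate 274/1694 = 16.2%, Lincoln 394/1694 = 23.3% → Lincoln
(Neither sweeps every student group, but Lincoln has the higher pooled rate.)

Lincoln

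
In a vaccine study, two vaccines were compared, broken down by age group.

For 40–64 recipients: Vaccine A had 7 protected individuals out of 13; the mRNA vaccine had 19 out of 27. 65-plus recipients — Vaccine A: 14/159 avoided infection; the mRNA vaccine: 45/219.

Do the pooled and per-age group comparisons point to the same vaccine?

Yes

40–64: Vaccine A 7/13 = 53.8%, the mRNA vaccine 19/27 = 70.4% → the mRNA vaccine
65-plus: Vaccine A 14/159 = 8.8%, the mRNA vaccine 45/219 = 20.5% → the mRNA vaccine
Overall: Vaccine A 21/172 = 12.2%, the mRNA vaccine 64/246 = 26.0% → the mRNA vaccine
The mRNA vaccine wins overall and in every age group — no reversal.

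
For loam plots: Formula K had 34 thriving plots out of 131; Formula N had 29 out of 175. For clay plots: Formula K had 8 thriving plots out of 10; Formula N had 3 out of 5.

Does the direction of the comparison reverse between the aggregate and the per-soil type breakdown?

No

Loam: Formula K 34/131 = 26.0%, Formula N 29/175 = 16.6% → Formula K
Clay: Formula K 8/10 = 80.0%, Formula N 3/5 = 60.0% → Formula K
Overall: Formula K 42/141 = 29.8%, Formula N 32/180 = 17.8% → Formula K
Formula K wins overall and in every soil group — no reversal.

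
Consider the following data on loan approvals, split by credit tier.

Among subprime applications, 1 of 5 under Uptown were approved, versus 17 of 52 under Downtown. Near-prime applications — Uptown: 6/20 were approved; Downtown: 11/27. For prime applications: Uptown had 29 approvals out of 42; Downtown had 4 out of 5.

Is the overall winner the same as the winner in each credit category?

No

Subprime: Uptown 1/5 = 20.0%, Downtown 17/52 = 32.7% → Downtown
Near-prime: Uptown 6/20 = 30.0%, Downtown 11/27 = 40.7% → Downtown
Prime: Uptown 29/42 = 69.0%, Downtown 4/5 = 80.0% → Downtown
Overall: Uptown 36/67 = 53.7%, Downtown 32/84 = 38.1% → Uptown
Downtown wins each credit group but Uptown wins overall — the comparison reverses. Downtown's applications skew toward subprime, which has a lower base rate.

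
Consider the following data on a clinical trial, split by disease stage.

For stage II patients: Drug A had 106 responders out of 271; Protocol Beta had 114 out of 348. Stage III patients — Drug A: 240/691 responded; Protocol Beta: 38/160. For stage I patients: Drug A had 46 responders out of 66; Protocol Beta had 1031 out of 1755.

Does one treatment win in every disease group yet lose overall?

Yes

Stage II: Drug A 106/271 = 39.1%, Protocol Beta 114/348 = 32.8% → Drug A
Stage III: Drug A 240/691 = 34.7%, Protocol Beta 38/160 = 23.8% → Drug A
Stage I: Drug A 46/66 = 69.7%, Protocol Beta 1031/1755 = 58.7% → Drug A
Overall: Drug A 392/1028 = 38.1%, Protocol Beta 1183/2263 = 52.3% → Protocol Beta
Drug A wins each disease group but Protocol Beta wins overall — the comparison reverses. Drug A's patients skew toward stage III, which has a lower base rate.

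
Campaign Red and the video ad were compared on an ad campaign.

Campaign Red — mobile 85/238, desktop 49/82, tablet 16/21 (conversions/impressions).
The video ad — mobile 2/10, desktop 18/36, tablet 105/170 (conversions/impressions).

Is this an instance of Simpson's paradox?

Yes

Mobile: Campaign Red 85/238 = 35.7%, the video ad 2/10 = 20.0% → Campaign Red
Desktop: Campaign Red 49/82 = 59.8%, the video ad 18/36 = 50.0% → Campaign Red
Tablet: Campaign Red 16/21 = 76.2%, the video ad 105/170 = 61.8% → Campaign Red
Overall: Campaign Red 150/341 = 44.0%, the video ad 125/216 = 57.9% → the video ad
Campaign Red wins each device group but the video ad wins overall — the comparison reverses. Campaign Red's impressions skew toward mobile, which has a lower base rate.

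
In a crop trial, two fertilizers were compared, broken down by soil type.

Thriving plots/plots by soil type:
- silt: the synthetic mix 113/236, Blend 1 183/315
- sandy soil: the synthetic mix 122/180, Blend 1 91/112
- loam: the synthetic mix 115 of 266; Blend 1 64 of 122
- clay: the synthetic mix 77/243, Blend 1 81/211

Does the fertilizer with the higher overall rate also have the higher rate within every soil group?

Silt: the synthetic mix 113/236 = 47.9%, Blend 1 183/315 = 58.1% → Blend 1
Sandy soil: the synthetic mix 122/180 = 67.8%, Blend 1 91/112 = 81.2% → Blend 1
Loam: the synthetic mix 115/266 = 43.2%, Blend 1 64/122 = 52.5% → Blend 1
Clay: the synthetic mix 77/243 = 31.7%, Blend 1 81/211 = 38.4% → Blend 1
Overall: the synthetic mix 427/925 = 46.2%, Blend 1 419/760 = 55.1% → Blend 1
Blend 1 wins overall and in every soil group — no reversal.

Yes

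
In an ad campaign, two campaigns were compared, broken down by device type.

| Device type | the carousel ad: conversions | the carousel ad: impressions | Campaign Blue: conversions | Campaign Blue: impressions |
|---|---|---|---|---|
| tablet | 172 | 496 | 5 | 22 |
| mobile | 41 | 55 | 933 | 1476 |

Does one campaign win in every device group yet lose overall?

Tablet: the carousel ad 172/496 = 34.7%, Campaign Blue 5/22 = 22.7% → the carousel ad
Mobile: the carousel ad 41/55 = 74.5%, Campaign Blue 933/1476 = 63.2% → the carousel ad
Overall: the carousel ad 213/551 = 38.7%, Campaign Blue 938/1498 = 62.6% → Campaign Blue
The carousel ad wins each device group but Campaign Blue wins overall — the comparison reverses. The carousel ad's impressions skew toward tablet, which has a lower base rate.

Yes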